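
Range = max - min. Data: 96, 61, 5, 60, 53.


Max = 96, Min = 5
Range = 96 - 5 = 91

Range = 91


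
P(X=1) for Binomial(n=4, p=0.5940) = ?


C(4,1) = 4
p^1 = 0.594000
(1-p)^3 = 0.066923
P = 4 * 0.594000 * 0.066923 = 0.1590

P(X=1) = 0.1590


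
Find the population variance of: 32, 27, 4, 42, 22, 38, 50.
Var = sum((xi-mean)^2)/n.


Mean = 30.7143
Squared deviations: 1.6531, 13.7959, 713.6531, 127.3673, 75.9388, 53.0816, 371.9388
Sum = 1357.4286
Variance = 1357.4286/7 = 193.9184

Variance = 193.9184


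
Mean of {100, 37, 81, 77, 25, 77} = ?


Sum = 100 + 37 + 81 + 77 + 25 + 77 = 397
n = 6
Mean = 397/6 = 66.1667

Mean = 66.1667


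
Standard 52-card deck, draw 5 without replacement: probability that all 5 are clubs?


P(all clubs) = (13/52) × (12/51) × (11/50) × (10/49) × (9/48)
= 0.0005

P = 0.0005


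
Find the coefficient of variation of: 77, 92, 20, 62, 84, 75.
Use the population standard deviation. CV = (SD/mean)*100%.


Mean = 68.3333
SD = 23.4568
CV = (23.4568/68.3333)*100 = 34.3270%

CV = 34.3270%


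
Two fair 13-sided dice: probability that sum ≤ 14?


Total outcomes = 13×13 = 169
Favorable (sum ≤ 14): 91
P = 91/169 = 0.5385

P = 0.5385


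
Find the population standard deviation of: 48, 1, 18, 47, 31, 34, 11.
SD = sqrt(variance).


Mean = 27.1429
Variance = 274.1224
SD = sqrt(274.1224) = 16.5566

SD = 16.5566


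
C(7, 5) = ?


C(7,5) = 7!/(5! × 2!)
= 5040/(120 × 2)
= 21

C(7,5) = 21


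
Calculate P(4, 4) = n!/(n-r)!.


P(4,4) = 4!/0!
= 24/1
= 24

P(4,4) = 24


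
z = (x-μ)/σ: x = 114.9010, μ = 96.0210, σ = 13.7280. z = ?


z = (114.9010 - 96.0210)/13.7280
= 18.8800/13.7280
= 1.3753

z = 1.3753


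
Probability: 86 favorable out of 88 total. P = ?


P = 86/88 = 0.9773

P = 0.9773


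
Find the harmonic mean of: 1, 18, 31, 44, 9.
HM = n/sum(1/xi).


Sum of reciprocals = 1/1 + 1/18 + 1/31 + 1/44 + 1/9 = 1.221652
HM = 5/1.221652 = 4.0928

HM = 4.0928


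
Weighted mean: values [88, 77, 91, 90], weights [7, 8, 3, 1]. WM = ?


Numerator = 88*7 + 77*8 + 91*3 + 90*1 = 1595
Denominator = 7 + 8 + 3 + 1 = 19
WM = 1595/19 = 83.9474

WM = 83.9474


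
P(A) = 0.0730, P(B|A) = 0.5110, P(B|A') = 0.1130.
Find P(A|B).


P(B) = P(B|A)*P(A) + P(B|A')*P(A')
= 0.5110*0.0730 + 0.1130*0.9270
= 0.037303 + 0.104751 = 0.142054
P(A|B) = 0.037303/0.142054 = 0.2626

P(A|B) = 0.2626


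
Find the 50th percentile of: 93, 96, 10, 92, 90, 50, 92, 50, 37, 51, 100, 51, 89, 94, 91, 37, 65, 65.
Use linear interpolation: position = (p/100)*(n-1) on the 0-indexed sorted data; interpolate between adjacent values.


Sorted: 10, 37, 37, 50, 50, 51, 51, 65, 65, 89, 90, 91, 92, 92, 93, 94, 96, 100
n = 18
Index = 50/100 * 17 = 8.5000
Lower = data[8] = 65, Upper = data[9] = 89
P50 = 65 + 0.5000*(24) = 77.0000

P50 = 77.0000


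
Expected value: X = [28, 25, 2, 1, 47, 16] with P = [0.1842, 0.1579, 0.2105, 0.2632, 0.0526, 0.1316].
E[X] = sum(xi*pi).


E[X] = 28*0.1842 + 25*0.1579 + 2*0.2105 + 1*0.2632 + 47*0.0526 + 16*0.1316
= 5.1576 + 3.9475 + 0.4210 + 0.2632 + 2.4722 + 2.1056
= 14.3671

E[X] = 14.3671


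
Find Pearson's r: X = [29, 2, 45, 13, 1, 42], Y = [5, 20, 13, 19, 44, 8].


Mean X = 22.0000, Mean Y = 18.1667
SD X = 17.795130, SD Y = 12.746459
Cov = -166.833333
r = -166.833333/(17.795130*12.746459) = -0.7355

r = -0.7355


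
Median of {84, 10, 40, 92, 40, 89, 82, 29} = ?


Sorted: 10, 29, 40, 40, 82, 84, 89, 92
n = 8 (even)
Middle values: 40 and 82
Median = (40+82)/2 = 61.0000

Median = 61.0000


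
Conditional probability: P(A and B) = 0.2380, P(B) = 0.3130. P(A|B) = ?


P(A|B) = 0.2380/0.3130 = 0.7604

P(A|B) = 0.7604


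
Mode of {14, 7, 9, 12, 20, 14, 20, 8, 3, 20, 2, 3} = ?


Frequencies: 2:1, 3:2, 7:1, 8:1, 9:1, 12:1, 14:2, 20:3
Max frequency = 3
Mode = 20

Mode = 20


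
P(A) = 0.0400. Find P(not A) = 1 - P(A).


P(not A) = 1 - 0.0400 = 0.9600

P(not A) = 0.9600


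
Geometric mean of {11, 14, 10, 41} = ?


Product = 11 × 14 × 10 × 41 = 63140
GM = 63140^(1/4) = 15.8517

GM = 15.8517


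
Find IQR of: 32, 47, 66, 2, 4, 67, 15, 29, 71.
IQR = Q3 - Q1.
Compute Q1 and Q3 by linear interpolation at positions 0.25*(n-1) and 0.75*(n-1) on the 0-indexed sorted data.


Sorted: 2, 4, 15, 29, 32, 47, 66, 67, 71
Q1 (25th %ile) = 15.0000
Q3 (75th %ile) = 66.0000
IQR = 66.0000 - 15.0000 = 51.0000

IQR = 51.0000


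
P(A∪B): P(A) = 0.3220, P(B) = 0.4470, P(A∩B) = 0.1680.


P(A∪B) = 0.3220 + 0.4470 - 0.1680
= 0.7690 - 0.1680
= 0.6010

P(A∪B) = 0.6010


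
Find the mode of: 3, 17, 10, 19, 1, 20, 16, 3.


Frequencies: 1:1, 3:2, 10:1, 16:1, 17:1, 19:1, 20:1
Max frequency = 2
Mode = 3

Mode = 3


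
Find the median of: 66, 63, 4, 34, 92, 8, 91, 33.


Sorted: 4, 8, 33, 34, 63, 66, 91, 92
n = 8 (even)
Middle values: 34 and 63
Median = (34+63)/2 = 48.5000

Median = 48.5000


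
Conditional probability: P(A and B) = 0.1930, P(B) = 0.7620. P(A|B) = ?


P(A|B) = 0.1930/0.7620 = 0.2533

P(A|B) = 0.2533


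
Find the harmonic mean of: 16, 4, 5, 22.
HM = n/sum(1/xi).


Sum of reciprocals = 1/16 + 1/4 + 1/5 + 1/22 = 0.557955
HM = 4/0.557955 = 7.1690

HM = 7.1690


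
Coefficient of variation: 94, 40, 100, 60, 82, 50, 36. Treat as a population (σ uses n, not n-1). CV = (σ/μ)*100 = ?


Mean = 66.0000
SD = 24.0950
CV = (24.0950/66.0000)*100 = 36.5077%

CV = 36.5077%


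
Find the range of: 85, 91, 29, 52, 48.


Max = 91, Min = 29
Range = 91 - 29 = 62

Range = 62


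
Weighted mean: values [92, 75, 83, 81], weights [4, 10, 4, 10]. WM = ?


Numerator = 92*4 + 75*10 + 83*4 + 81*10 = 2260
Denominator = 4 + 10 + 4 + 10 = 28
WM = 2260/28 = 80.7143

WM = 80.7143


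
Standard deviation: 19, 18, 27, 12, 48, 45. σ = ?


Mean = 28.1667
Variance = 187.8056
SD = sqrt(187.8056) = 13.7042

SD = 13.7042


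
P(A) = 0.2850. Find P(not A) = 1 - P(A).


P(not A) = 1 - 0.2850 = 0.7150

P(not A) = 0.7150


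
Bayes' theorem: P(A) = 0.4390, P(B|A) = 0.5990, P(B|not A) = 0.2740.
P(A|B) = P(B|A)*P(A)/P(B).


P(B) = P(B|A)*P(A) + P(B|A')*P(A')
= 0.5990*0.4390 + 0.2740*0.5610
= 0.262961 + 0.153714 = 0.416675
P(A|B) = 0.262961/0.416675 = 0.6311

P(A|B) = 0.6311


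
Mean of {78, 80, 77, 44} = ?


Sum = 78 + 80 + 77 + 44 = 279
n = 4
Mean = 279/4 = 69.7500

Mean = 69.7500


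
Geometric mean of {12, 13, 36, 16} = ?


Product = 12 × 13 × 36 × 16 = 89856
GM = 89856^(1/4) = 17.3136

GM = 17.3136


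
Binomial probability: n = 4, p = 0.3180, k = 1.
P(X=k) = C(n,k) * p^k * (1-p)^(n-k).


C(4,1) = 4
p^1 = 0.318000
(1-p)^3 = 0.317215
P = 4 * 0.318000 * 0.317215 = 0.4035

P(X=1) = 0.4035


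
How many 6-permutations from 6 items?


P(6,6) = 6!/0!
= 720/1
= 720

P(6,6) = 720


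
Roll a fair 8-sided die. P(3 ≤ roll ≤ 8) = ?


Favorable outcomes (3 ≤ roll ≤ 8): 6
Total outcomes = 8
P = 6/8 = 0.7500

P = 0.7500


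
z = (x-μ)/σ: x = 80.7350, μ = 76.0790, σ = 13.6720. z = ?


z = (80.7350 - 76.0790)/13.6720
= 4.6560/13.6720
= 0.3406

z = 0.3406


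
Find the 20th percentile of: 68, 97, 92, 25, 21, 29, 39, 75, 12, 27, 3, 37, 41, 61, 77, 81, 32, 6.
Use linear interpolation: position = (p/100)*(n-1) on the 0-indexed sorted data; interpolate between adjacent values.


Sorted: 3, 6, 12, 21, 25, 27, 29, 32, 37, 39, 41, 61, 68, 75, 77, 81, 92, 97
n = 18
Index = 20/100 * 17 = 3.4000
Lower = data[3] = 21, Upper = data[4] = 25
P20 = 21 + 0.4000*(4) = 22.6000

P20 = 22.6000


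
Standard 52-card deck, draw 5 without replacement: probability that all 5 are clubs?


P(all clubs) = (13/52) × (12/51) × (11/50) × (10/49) × (9/48)
= 0.0005

P = 0.0005


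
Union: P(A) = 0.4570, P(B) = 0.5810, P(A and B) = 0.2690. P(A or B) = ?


P(A∪B) = 0.4570 + 0.5810 - 0.2690
= 1.0380 - 0.2690
= 0.7690

P(A∪B) = 0.7690


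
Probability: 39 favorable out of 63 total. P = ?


P = 39/63 = 0.6190

P = 0.6190


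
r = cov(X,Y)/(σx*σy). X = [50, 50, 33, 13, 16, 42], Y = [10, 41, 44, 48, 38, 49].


Mean X = 34.0000, Mean Y = 38.3333
SD X = 14.955490, SD Y = 13.224556
Cov = -88.000000
r = -88.000000/(14.955490*13.224556) = -0.4449

r = -0.4449


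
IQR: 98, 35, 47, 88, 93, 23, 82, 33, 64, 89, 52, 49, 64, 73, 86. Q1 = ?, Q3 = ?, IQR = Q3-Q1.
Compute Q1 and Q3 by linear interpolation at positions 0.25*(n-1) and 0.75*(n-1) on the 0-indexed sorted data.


Sorted: 23, 33, 35, 47, 49, 52, 64, 64, 73, 82, 86, 88, 89, 93, 98
Q1 (25th %ile) = 48.0000
Q3 (75th %ile) = 87.0000
IQR = 87.0000 - 48.0000 = 39.0000

IQR = 39.0000


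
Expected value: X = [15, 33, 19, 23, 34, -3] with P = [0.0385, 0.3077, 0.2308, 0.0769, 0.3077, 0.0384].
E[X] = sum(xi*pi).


E[X] = 15*0.0385 + 33*0.3077 + 19*0.2308 + 23*0.0769 + 34*0.3077 - 3*0.0384
= 0.5775 + 10.1541 + 4.3852 + 1.7687 + 10.4618 - 0.1152
= 27.2321

E[X] = 27.2321


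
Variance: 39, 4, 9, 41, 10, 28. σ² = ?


Mean = 21.8333
Squared deviations: 294.6944, 318.0278, 164.6944, 367.3611, 140.0278, 38.0278
Sum = 1322.8333
Variance = 1322.8333/6 = 220.4722

Variance = 220.4722


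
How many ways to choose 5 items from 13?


C(13,5) = 13!/(5! × 8!)
= 6227020800/(120 × 40320)
= 1287

C(13,5) = 1287


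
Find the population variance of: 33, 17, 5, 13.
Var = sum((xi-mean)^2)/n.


Mean = 17.0000
Squared deviations: 256.0000, 0, 144.0000, 16.0000
Sum = 416.0000
Variance = 416.0000/4 = 104.0000

Variance = 104.0000


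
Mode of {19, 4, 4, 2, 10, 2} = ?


Frequencies: 2:2, 4:2, 10:1, 19:1
Max frequency = 2
Mode = 2, 4

Mode = 2, 4


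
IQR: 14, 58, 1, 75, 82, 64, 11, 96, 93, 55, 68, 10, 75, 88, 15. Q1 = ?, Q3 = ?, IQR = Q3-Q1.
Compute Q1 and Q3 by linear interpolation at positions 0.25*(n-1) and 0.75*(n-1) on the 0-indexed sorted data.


Sorted: 1, 10, 11, 14, 15, 55, 58, 64, 68, 75, 75, 82, 88, 93, 96
Q1 (25th %ile) = 14.5000
Q3 (75th %ile) = 78.5000
IQR = 78.5000 - 14.5000 = 64.0000

IQR = 64.0000


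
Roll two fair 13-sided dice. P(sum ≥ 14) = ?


Total outcomes = 13×13 = 169
Favorable (sum ≥ 14): 91
P = 91/169 = 0.5385

P = 0.5385


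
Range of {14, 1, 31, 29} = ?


Max = 31, Min = 1
Range = 31 - 1 = 30

Range = 30


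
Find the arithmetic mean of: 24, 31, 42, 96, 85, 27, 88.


Sum = 24 + 31 + 42 + 96 + 85 + 27 + 88 = 393
n = 7
Mean = 393/7 = 56.1429

Mean = 56.1429


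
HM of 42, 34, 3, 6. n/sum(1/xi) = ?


Sum of reciprocals = 1/42 + 1/34 + 1/3 + 1/6 = 0.553221
HM = 4/0.553221 = 7.2304

HM = 7.2304


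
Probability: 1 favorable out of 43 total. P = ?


P = 1/43 = 0.0233

P = 0.0233


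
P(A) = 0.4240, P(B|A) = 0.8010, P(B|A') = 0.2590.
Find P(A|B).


P(B) = P(B|A)*P(A) + P(B|A')*P(A')
= 0.8010*0.4240 + 0.2590*0.5760
= 0.339624 + 0.149184 = 0.488808
P(A|B) = 0.339624/0.488808 = 0.6948

P(A|B) = 0.6948


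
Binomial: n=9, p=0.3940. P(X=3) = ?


C(9,3) = 84
p^3 = 0.061163
(1-p)^6 = 0.049526
P = 84 * 0.061163 * 0.049526 = 0.2545

P(X=3) = 0.2545


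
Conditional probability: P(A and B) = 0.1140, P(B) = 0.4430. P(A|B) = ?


P(A|B) = 0.1140/0.4430 = 0.2573

P(A|B) = 0.2573


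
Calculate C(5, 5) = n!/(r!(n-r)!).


C(5,5) = 5!/(5! × 0!)
= 120/(120 × 1)
= 1

C(5,5) = 1


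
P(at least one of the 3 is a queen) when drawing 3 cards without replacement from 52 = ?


P(at least one) = 1 - P(none)
P(none) = (48/52) × (47/51) × (46/50) = 0.782624
P(at least one) = 1 - 0.782624 = 0.2174

P = 0.2174


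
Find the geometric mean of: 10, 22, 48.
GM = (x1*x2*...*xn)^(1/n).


Product = 10 × 22 × 48 = 10560
GM = 10560^(1/3) = 21.9392

GM = 21.9392


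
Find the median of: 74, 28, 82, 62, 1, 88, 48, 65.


Sorted: 1, 28, 48, 62, 65, 74, 82, 88
n = 8 (even)
Middle values: 62 and 65
Median = (62+65)/2 = 63.5000

Median = 63.5000


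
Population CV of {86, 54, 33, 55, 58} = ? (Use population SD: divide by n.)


Mean = 57.2000
SD = 16.9163
CV = (16.9163/57.2000)*100 = 29.5739%

CV = 29.5739%


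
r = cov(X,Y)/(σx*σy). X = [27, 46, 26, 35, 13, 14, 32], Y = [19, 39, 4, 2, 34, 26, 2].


Mean X = 27.5714, Mean Y = 18.0000
SD X = 10.781693, SD Y = 14.491377
Cov = -17.571429
r = -17.571429/(10.781693*14.491377) = -0.1125

r = -0.1125


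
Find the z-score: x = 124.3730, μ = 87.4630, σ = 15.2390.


z = (124.3730 - 87.4630)/15.2390
= 36.9100/15.2390
= 2.4221

z = 2.4221


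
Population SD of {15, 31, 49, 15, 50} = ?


Mean = 32.0000
Variance = 238.4000
SD = sqrt(238.4000) = 15.4402

SD = 15.4402


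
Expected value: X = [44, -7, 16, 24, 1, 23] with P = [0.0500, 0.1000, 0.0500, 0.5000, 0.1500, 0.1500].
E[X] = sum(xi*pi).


E[X] = 44*0.0500 - 7*0.1000 + 16*0.0500 + 24*0.5000 + 1*0.1500 + 23*0.1500
= 2.2000 - 0.7000 + 0.8000 + 12.0000 + 0.1500 + 3.4500
= 17.9000

E[X] = 17.9000


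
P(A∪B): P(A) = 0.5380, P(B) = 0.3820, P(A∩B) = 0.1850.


P(A∪B) = 0.5380 + 0.3820 - 0.1850
= 0.9200 - 0.1850
= 0.7350

P(A∪B) = 0.7350


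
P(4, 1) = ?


P(4,1) = 4!/3!
= 24/6
= 4

P(4,1) = 4


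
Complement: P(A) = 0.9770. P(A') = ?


P(not A) = 1 - 0.9770 = 0.0230

P(not A) = 0.0230


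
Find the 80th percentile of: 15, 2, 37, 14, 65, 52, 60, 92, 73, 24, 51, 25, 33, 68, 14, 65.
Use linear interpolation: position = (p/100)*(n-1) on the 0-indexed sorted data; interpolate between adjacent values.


Sorted: 2, 14, 14, 15, 24, 25, 33, 37, 51, 52, 60, 65, 65, 68, 73, 92
n = 16
Index = 80/100 * 15 = 12.0000
Lower = data[12] = 65, Upper = data[13] = 68
P80 = 65 + 0*(3) = 65.0000

P80 = 65.0000


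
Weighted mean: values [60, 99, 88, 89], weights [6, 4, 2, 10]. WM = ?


Numerator = 60*6 + 99*4 + 88*2 + 89*10 = 1822
Denominator = 6 + 4 + 2 + 10 = 22
WM = 1822/22 = 82.8182

WM = 82.8182


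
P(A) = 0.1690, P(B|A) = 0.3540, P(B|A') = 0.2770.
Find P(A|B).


P(B) = P(B|A)*P(A) + P(B|A')*P(A')
= 0.3540*0.1690 + 0.2770*0.8310
= 0.059826 + 0.230187 = 0.290013
P(A|B) = 0.059826/0.290013 = 0.2063

P(A|B) = 0.2063


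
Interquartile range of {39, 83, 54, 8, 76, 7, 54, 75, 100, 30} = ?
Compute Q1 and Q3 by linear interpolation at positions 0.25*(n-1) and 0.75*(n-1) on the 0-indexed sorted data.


Sorted: 7, 8, 30, 39, 54, 54, 75, 76, 83, 100
Q1 (25th %ile) = 32.2500
Q3 (75th %ile) = 75.7500
IQR = 75.7500 - 32.2500 = 43.5000

IQR = 43.5000


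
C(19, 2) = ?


C(19,2) = 19!/(2! × 17!)
= 121645100408832000/(2 × 355687428096000)
= 171

C(19,2) = 171


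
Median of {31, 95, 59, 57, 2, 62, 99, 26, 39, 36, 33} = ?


Sorted: 2, 26, 31, 33, 36, 39, 57, 59, 62, 95, 99
n = 11 (odd)
Middle value = 39

Median = 39


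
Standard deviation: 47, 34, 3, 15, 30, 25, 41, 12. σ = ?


Mean = 25.8750
Variance = 199.1094
SD = sqrt(199.1094) = 14.1106

SD = 14.1106


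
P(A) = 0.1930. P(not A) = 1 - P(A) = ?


P(not A) = 1 - 0.1930 = 0.8070

P(not A) = 0.8070


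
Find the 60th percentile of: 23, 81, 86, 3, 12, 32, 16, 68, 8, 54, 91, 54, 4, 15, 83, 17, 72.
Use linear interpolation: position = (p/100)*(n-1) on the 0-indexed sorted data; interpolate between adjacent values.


Sorted: 3, 4, 8, 12, 15, 16, 17, 23, 32, 54, 54, 68, 72, 81, 83, 86, 91
n = 17
Index = 60/100 * 16 = 9.6000
Lower = data[9] = 54, Upper = data[10] = 54
P60 = 54 + 0.6000*(0) = 54.0000

P60 = 54.0000


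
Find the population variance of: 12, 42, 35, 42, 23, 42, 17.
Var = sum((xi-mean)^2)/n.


Mean = 30.4286
Squared deviations: 339.6122, 133.8980, 20.8980, 133.8980, 55.1837, 133.8980, 180.3265
Sum = 997.7143
Variance = 997.7143/7 = 142.5306

Variance = 142.5306


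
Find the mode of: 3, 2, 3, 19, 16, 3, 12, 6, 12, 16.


Frequencies: 2:1, 3:3, 6:1, 12:2, 16:2, 19:1
Max frequency = 3
Mode = 3

Mode = 3


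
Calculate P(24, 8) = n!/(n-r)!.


P(24,8) = 24!/16!
= 620448401733239439360000/20922789888000
= 29654190720

P(24,8) = 29654190720


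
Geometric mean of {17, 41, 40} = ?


Product = 17 × 41 × 40 = 27880
GM = 27880^(1/3) = 30.3224

GM = 30.3224


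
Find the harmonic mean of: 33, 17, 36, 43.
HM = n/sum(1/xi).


Sum of reciprocals = 1/33 + 1/17 + 1/36 + 1/43 = 0.140160
HM = 4/0.140160 = 28.5388

HM = 28.5388


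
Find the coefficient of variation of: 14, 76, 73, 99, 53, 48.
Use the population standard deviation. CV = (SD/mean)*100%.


Mean = 60.5000
SD = 26.6255
CV = (26.6255/60.5000)*100 = 44.0091%

CV = 44.0091%


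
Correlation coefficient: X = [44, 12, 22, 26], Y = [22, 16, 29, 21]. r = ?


Mean X = 26.0000, Mean Y = 22.0000
SD X = 11.575837, SD Y = 4.636809
Cov = 14.000000
r = 14.000000/(11.575837*4.636809) = 0.2608

r = 0.2608


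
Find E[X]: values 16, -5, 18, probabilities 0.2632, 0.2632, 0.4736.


E[X] = 16*0.2632 - 5*0.2632 + 18*0.4736
= 4.2112 - 1.3160 + 8.5248
= 11.4200

E[X] = 11.4200


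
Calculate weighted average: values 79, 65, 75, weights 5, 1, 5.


Numerator = 79*5 + 65*1 + 75*5 = 835
Denominator = 5 + 1 + 5 = 11
WM = 835/11 = 75.9091

WM = 75.9091


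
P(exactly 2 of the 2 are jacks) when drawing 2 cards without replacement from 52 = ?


Hypergeometric: P(X=2) = C(4,2)·C(48,0) / C(52,2)
= 6 × 1 / 1326
= 6/1326 = 0.0045

P = 0.0045


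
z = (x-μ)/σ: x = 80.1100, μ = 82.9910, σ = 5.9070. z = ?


z = (80.1100 - 82.9910)/5.9070
= -2.8810/5.9070
= -0.4877

z = -0.4877


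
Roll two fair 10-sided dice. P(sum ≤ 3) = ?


Total outcomes = 10×10 = 100
Favorable (sum ≤ 3): 3
P = 3/100 = 0.0300

P = 0.0300


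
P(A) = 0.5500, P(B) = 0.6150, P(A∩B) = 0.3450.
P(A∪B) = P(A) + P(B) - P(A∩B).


P(A∪B) = 0.5500 + 0.6150 - 0.3450
= 1.1650 - 0.3450
= 0.8200

P(A∪B) = 0.8200


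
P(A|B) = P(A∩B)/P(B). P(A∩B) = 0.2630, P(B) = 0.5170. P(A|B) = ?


P(A|B) = 0.2630/0.5170 = 0.5087

P(A|B) = 0.5087


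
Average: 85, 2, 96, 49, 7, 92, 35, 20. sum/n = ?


Sum = 85 + 2 + 96 + 49 + 7 + 92 + 35 + 20 = 386
n = 8
Mean = 386/8 = 48.2500

Mean = 48.2500


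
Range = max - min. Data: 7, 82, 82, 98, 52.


Max = 98, Min = 7
Range = 98 - 7 = 91

Range = 91


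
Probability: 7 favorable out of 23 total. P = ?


P = 7/23 = 0.3043

P = 0.3043


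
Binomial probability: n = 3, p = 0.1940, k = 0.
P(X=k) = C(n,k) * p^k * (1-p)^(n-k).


C(3,0) = 1
p^0 = 1.000000
(1-p)^3 = 0.523607
P = 1 * 1.000000 * 0.523607 = 0.5236

P(X=0) = 0.5236


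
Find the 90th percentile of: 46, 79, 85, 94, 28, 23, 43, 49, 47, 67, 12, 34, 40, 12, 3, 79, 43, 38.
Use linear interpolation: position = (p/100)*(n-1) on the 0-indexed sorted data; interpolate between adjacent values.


Sorted: 3, 12, 12, 23, 28, 34, 38, 40, 43, 43, 46, 47, 49, 67, 79, 79, 85, 94
n = 18
Index = 90/100 * 17 = 15.3000
Lower = data[15] = 79, Upper = data[16] = 85
P90 = 79 + 0.3000*(6) = 80.8000

P90 = 80.8000


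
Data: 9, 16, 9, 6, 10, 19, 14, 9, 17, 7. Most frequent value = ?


Frequencies: 6:1, 7:1, 9:3, 10:1, 14:1, 16:1, 17:1, 19:1
Max frequency = 3
Mode = 9

Mode = 9


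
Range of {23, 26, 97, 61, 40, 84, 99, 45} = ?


Max = 99, Min = 23
Range = 99 - 23 = 76

Range = 76


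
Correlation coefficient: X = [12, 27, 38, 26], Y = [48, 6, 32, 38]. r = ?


Mean X = 25.7500, Mean Y = 31.0000
SD X = 9.229707, SD Y = 15.524175
Cov = -62.750000
r = -62.750000/(9.229707*15.524175) = -0.4379

r = -0.4379


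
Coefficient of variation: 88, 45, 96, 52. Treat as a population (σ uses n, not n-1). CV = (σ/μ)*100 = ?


Mean = 70.2500
SD = 22.0723
CV = (22.0723/70.2500)*100 = 31.4197%

CV = 31.4197%


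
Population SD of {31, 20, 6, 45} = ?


Mean = 25.5000
Variance = 205.2500
SD = sqrt(205.2500) = 14.3265

SD = 14.3265


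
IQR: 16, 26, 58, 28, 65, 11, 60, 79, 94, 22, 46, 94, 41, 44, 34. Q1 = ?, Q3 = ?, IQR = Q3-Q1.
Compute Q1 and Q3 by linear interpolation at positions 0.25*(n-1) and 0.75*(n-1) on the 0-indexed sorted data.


Sorted: 11, 16, 22, 26, 28, 34, 41, 44, 46, 58, 60, 65, 79, 94, 94
Q1 (25th %ile) = 27.0000
Q3 (75th %ile) = 62.5000
IQR = 62.5000 - 27.0000 = 35.5000

IQR = 35.5000


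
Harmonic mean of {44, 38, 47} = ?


Sum of reciprocals = 1/44 + 1/38 + 1/47 = 0.070320
HM = 3/0.070320 = 42.6623

HM = 42.6623


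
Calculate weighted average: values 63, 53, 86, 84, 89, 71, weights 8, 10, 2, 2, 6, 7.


Numerator = 63*8 + 53*10 + 86*2 + 84*2 + 89*6 + 71*7 = 2405
Denominator = 8 + 10 + 2 + 2 + 6 + 7 = 35
WM = 2405/35 = 68.7143

WM = 68.7143


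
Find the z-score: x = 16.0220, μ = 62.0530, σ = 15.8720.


z = (16.0220 - 62.0530)/15.8720
= -46.0310/15.8720
= -2.9001

z = -2.9001


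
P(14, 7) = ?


P(14,7) = 14!/7!
= 87178291200/5040
= 17297280

P(14,7) = 17297280


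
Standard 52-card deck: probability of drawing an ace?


4 aces in 52 cards
P = 4/52 = 0.0769

P = 0.0769


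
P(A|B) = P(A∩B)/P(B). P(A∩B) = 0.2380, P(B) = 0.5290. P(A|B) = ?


P(A|B) = 0.2380/0.5290 = 0.4499

P(A|B) = 0.4499


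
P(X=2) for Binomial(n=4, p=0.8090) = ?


C(4,2) = 6
p^2 = 0.654481
(1-p)^2 = 0.036481
P = 6 * 0.654481 * 0.036481 = 0.1433

P(X=2) = 0.1433


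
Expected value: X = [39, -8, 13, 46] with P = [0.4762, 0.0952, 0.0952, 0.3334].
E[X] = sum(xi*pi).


E[X] = 39*0.4762 - 8*0.0952 + 13*0.0952 + 46*0.3334
= 18.5718 - 0.7616 + 1.2376 + 15.3364
= 34.3842

E[X] = 34.3842


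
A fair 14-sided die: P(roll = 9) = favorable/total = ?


Favorable outcomes (roll = 9): 1
Total outcomes = 14
P = 1/14 = 0.0714

P = 0.0714


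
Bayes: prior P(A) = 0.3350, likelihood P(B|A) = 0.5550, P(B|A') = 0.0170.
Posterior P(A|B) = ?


P(B) = P(B|A)*P(A) + P(B|A')*P(A')
= 0.5550*0.3350 + 0.0170*0.6650
= 0.185925 + 0.011305 = 0.197230
P(A|B) = 0.185925/0.197230 = 0.9427

P(A|B) = 0.9427


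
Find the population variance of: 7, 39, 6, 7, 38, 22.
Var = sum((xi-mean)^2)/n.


Mean = 19.8333
Squared deviations: 164.6944, 367.3611, 191.3611, 164.6944, 330.0278, 4.6944
Sum = 1222.8333
Variance = 1222.8333/6 = 203.8056

Variance = 203.8056


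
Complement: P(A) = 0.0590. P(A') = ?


P(not A) = 1 - 0.0590 = 0.9410

P(not A) = 0.9410


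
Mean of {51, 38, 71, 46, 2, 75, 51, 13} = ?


Sum = 51 + 38 + 71 + 46 + 2 + 75 + 51 + 13 = 347
n = 8
Mean = 347/8 = 43.3750

Mean = 43.3750


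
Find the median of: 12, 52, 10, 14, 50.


Sorted: 10, 12, 14, 50, 52
n = 5 (odd)
Middle value = 14

Median = 14


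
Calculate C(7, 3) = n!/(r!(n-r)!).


C(7,3) = 7!/(3! × 4!)
= 5040/(6 × 24)
= 35

C(7,3) = 35


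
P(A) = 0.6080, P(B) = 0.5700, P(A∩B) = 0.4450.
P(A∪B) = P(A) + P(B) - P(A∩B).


P(A∪B) = 0.6080 + 0.5700 - 0.4450
= 1.1780 - 0.4450
= 0.7330

P(A∪B) = 0.7330


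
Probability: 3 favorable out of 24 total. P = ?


P = 3/24 = 0.1250

P = 0.1250


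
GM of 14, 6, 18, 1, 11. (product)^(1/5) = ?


Product = 14 × 6 × 18 × 1 × 11 = 16632
GM = 16632^(1/5) = 6.9854

GM = 6.9854


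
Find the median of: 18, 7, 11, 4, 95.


Sorted: 4, 7, 11, 18, 95
n = 5 (odd)
Middle value = 11

Median = 11


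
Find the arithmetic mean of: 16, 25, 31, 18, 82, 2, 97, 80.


Sum = 16 + 25 + 31 + 18 + 82 + 2 + 97 + 80 = 351
n = 8
Mean = 351/8 = 43.8750

Mean = 43.8750


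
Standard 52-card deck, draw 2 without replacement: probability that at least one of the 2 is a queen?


P(at least one) = 1 - P(none)
P(none) = (48/52) × (47/51) = 0.850679
P(at least one) = 1 - 0.850679 = 0.1493

P = 0.1493


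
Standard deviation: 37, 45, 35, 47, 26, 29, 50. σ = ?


Mean = 38.4286
Variance = 72.5306
SD = sqrt(72.5306) = 8.5165

SD = 8.5165


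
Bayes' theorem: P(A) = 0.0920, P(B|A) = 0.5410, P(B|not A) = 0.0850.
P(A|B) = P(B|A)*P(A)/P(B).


P(B) = P(B|A)*P(A) + P(B|A')*P(A')
= 0.5410*0.0920 + 0.0850*0.9080
= 0.049772 + 0.077180 = 0.126952
P(A|B) = 0.049772/0.126952 = 0.3921

P(A|B) = 0.3921


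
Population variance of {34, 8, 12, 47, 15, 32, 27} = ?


Mean = 25.0000
Squared deviations: 81.0000, 289.0000, 169.0000, 484.0000, 100.0000, 49.0000, 4.0000
Sum = 1176.0000
Variance = 1176.0000/7 = 168.0000

Variance = 168.0000


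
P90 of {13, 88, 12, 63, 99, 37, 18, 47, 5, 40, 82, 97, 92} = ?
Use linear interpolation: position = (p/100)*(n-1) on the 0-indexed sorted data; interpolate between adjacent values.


Sorted: 5, 12, 13, 18, 37, 40, 47, 63, 82, 88, 92, 97, 99
n = 13
Index = 90/100 * 12 = 10.8000
Lower = data[10] = 92, Upper = data[11] = 97
P90 = 92 + 0.8000*(5) = 96.0000

P90 = 96.0000


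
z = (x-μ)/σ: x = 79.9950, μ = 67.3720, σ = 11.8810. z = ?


z = (79.9950 - 67.3720)/11.8810
= 12.6230/11.8810
= 1.0625

z = 1.0625


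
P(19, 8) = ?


P(19,8) = 19!/11!
= 121645100408832000/39916800
= 3047466240

P(19,8) = 3047466240


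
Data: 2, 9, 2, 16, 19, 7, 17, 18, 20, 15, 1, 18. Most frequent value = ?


Frequencies: 1:1, 2:2, 7:1, 9:1, 15:1, 16:1, 17:1, 18:2, 19:1, 20:1
Max frequency = 2
Mode = 2, 18

Mode = 2, 18


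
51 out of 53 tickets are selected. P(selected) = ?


P = 51/53 = 0.9623

P = 0.9623


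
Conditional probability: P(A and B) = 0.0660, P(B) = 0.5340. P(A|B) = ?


P(A|B) = 0.0660/0.5340 = 0.1236

P(A|B) = 0.1236


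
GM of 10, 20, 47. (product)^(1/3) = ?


Product = 10 × 20 × 47 = 9400
GM = 9400^(1/3) = 21.1045

GM = 21.1045


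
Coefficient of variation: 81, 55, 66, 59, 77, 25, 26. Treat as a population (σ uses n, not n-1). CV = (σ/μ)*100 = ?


Mean = 55.5714
SD = 20.8248
CV = (20.8248/55.5714)*100 = 37.4740%

CV = 37.4740%


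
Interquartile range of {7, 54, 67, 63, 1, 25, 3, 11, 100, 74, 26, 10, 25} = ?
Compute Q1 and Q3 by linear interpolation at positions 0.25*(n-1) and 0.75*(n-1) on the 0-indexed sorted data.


Sorted: 1, 3, 7, 10, 11, 25, 25, 26, 54, 63, 67, 74, 100
Q1 (25th %ile) = 10.0000
Q3 (75th %ile) = 63.0000
IQR = 63.0000 - 10.0000 = 53.0000

IQR = 53.0000


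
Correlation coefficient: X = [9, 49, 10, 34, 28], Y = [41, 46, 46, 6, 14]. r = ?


Mean X = 26.0000, Mean Y = 30.6000
SD X = 15.112908, SD Y = 17.106724
Cov = -59.800000
r = -59.800000/(15.112908*17.106724) = -0.2313

r = -0.2313


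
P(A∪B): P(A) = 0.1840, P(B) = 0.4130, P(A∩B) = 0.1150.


P(A∪B) = 0.1840 + 0.4130 - 0.1150
= 0.5970 - 0.1150
= 0.4820

P(A∪B) = 0.4820


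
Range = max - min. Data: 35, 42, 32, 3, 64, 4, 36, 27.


Max = 64, Min = 3
Range = 64 - 3 = 61

Range = 61


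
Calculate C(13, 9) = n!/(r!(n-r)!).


C(13,9) = 13!/(9! × 4!)
= 6227020800/(362880 × 24)
= 715

C(13,9) = 715


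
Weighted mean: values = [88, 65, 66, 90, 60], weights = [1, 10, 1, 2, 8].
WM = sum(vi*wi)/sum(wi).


Numerator = 88*1 + 65*10 + 66*1 + 90*2 + 60*8 = 1464
Denominator = 1 + 10 + 1 + 2 + 8 = 22
WM = 1464/22 = 66.5455

WM = 66.5455


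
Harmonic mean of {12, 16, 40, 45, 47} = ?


Sum of reciprocals = 1/12 + 1/16 + 1/40 + 1/45 + 1/47 = 0.214332
HM = 5/0.214332 = 23.3283

HM = 23.3283


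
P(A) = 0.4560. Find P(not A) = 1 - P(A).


P(not A) = 1 - 0.4560 = 0.5440

P(not A) = 0.5440


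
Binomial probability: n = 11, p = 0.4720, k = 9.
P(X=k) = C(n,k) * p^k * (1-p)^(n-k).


C(11,9) = 55
p^9 = 0.001163
(1-p)^2 = 0.278784
P = 55 * 0.001163 * 0.278784 = 0.0178

P(X=9) = 0.0178


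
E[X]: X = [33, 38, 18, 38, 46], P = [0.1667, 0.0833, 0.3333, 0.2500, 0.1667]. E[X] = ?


E[X] = 33*0.1667 + 38*0.0833 + 18*0.3333 + 38*0.2500 + 46*0.1667
= 5.5011 + 3.1654 + 5.9994 + 9.5000 + 7.6682
= 31.8341

E[X] = 31.8341


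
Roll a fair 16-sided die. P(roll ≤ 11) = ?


Favorable outcomes (roll ≤ 11): 11
Total outcomes = 16
P = 11/16 = 0.6875

P = 0.6875


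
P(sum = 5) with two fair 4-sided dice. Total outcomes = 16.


Total outcomes = 4×4 = 16
Favorable (sum = 5): 4
P = 4/16 = 0.2500

P = 0.2500


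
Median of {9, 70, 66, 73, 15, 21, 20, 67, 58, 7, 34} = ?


Sorted: 7, 9, 15, 20, 21, 34, 58, 66, 67, 70, 73
n = 11 (odd)
Middle value = 34

Median = 34


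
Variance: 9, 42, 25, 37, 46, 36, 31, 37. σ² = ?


Mean = 32.8750
Squared deviations: 570.0156, 83.2656, 62.0156, 17.0156, 172.2656, 9.7656, 3.5156, 17.0156
Sum = 934.8750
Variance = 934.8750/8 = 116.8594

Variance = 116.8594


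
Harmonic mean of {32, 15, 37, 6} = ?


Sum of reciprocals = 1/32 + 1/15 + 1/37 + 1/6 = 0.291610
HM = 4/0.291610 = 13.7169

HM = 13.7169


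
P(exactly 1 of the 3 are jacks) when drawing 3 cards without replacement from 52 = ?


Hypergeometric: P(X=1) = C(4,1)·C(48,2) / C(52,3)
= 4 × 1128 / 22100
= 4512/22100 = 0.2042

P = 0.2042


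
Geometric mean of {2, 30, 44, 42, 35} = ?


Product = 2 × 30 × 44 × 42 × 35 = 3880800
GM = 3880800^(1/5) = 20.7866

GM = 20.7866


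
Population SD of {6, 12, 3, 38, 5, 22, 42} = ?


Mean = 18.2857
Variance = 223.6327
SD = sqrt(223.6327) = 14.9544

SD = 14.9544


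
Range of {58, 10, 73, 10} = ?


Max = 73, Min = 10
Range = 73 - 10 = 63

Range = 63


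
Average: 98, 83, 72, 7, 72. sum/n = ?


Sum = 98 + 83 + 72 + 7 + 72 = 332
n = 5
Mean = 332/5 = 66.4000

Mean = 66.4000


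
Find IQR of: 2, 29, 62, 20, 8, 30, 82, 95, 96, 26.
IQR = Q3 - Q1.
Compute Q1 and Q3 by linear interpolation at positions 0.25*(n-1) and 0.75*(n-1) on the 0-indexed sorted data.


Sorted: 2, 8, 20, 26, 29, 30, 62, 82, 95, 96
Q1 (25th %ile) = 21.5000
Q3 (75th %ile) = 77.0000
IQR = 77.0000 - 21.5000 = 55.5000

IQR = 55.5000


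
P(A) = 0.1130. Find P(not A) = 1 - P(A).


P(not A) = 1 - 0.1130 = 0.8870

P(not A) = 0.8870


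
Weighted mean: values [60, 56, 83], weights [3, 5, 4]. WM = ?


Numerator = 60*3 + 56*5 + 83*4 = 792
Denominator = 3 + 5 + 4 = 12
WM = 792/12 = 66.0000

WM = 66.0000


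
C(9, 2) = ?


C(9,2) = 9!/(2! × 7!)
= 362880/(2 × 5040)
= 36

C(9,2) = 36


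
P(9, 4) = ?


P(9,4) = 9!/5!
= 362880/120
= 3024

P(9,4) = 3024


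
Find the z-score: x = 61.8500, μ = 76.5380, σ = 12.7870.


z = (61.8500 - 76.5380)/12.7870
= -14.6880/12.7870
= -1.1487

z = -1.1487


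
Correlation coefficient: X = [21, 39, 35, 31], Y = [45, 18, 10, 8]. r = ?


Mean X = 31.5000, Mean Y = 20.2500
SD X = 6.689544, SD Y = 14.771171
Cov = -76.625000
r = -76.625000/(6.689544*14.771171) = -0.7755

r = -0.7755


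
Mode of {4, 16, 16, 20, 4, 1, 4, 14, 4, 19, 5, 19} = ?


Frequencies: 1:1, 4:4, 5:1, 14:1, 16:2, 19:2, 20:1
Max frequency = 4
Mode = 4

Mode = 4


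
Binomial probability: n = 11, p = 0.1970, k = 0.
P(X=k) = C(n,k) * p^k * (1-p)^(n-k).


C(11,0) = 1
p^0 = 1.000000
(1-p)^11 = 0.089510
P = 1 * 1.000000 * 0.089510 = 0.0895

P(X=0) = 0.0895


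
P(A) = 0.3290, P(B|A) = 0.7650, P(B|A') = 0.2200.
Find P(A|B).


P(B) = P(B|A)*P(A) + P(B|A')*P(A')
= 0.7650*0.3290 + 0.2200*0.6710
= 0.251685 + 0.147620 = 0.399305
P(A|B) = 0.251685/0.399305 = 0.6303

P(A|B) = 0.6303


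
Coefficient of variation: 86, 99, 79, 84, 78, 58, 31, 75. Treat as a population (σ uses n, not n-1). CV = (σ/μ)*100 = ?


Mean = 73.7500
SD = 19.4149
CV = (19.4149/73.7500)*100 = 26.3253%

CV = 26.3253%


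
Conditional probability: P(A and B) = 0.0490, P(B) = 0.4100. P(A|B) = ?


P(A|B) = 0.0490/0.4100 = 0.1195

P(A|B) = 0.1195


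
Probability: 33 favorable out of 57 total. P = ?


P = 33/57 = 0.5789

P = 0.5789


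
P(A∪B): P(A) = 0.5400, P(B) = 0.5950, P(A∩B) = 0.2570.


P(A∪B) = 0.5400 + 0.5950 - 0.2570
= 1.1350 - 0.2570
= 0.8780

P(A∪B) = 0.8780


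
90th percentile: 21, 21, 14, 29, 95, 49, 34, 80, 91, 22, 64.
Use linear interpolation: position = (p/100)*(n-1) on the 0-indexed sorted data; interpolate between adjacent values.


Sorted: 14, 21, 21, 22, 29, 34, 49, 64, 80, 91, 95
n = 11
Index = 90/100 * 10 = 9.0000
Lower = data[9] = 91, Upper = data[10] = 95
P90 = 91 + 0*(4) = 91.0000

P90 = 91.0000


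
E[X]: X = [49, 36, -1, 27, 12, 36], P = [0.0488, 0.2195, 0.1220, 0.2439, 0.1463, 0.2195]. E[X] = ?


E[X] = 49*0.0488 + 36*0.2195 - 1*0.1220 + 27*0.2439 + 12*0.1463 + 36*0.2195
= 2.3912 + 7.9020 - 0.1220 + 6.5853 + 1.7556 + 7.9020
= 26.4141

E[X] = 26.4141


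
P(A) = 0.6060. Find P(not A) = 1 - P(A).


P(not A) = 1 - 0.6060 = 0.3940

P(not A) = 0.3940


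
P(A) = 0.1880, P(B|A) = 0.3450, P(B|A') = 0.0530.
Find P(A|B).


P(B) = P(B|A)*P(A) + P(B|A')*P(A')
= 0.3450*0.1880 + 0.0530*0.8120
= 0.064860 + 0.043036 = 0.107896
P(A|B) = 0.064860/0.107896 = 0.6011

P(A|B) = 0.6011


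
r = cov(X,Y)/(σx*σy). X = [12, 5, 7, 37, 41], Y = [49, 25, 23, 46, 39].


Mean X = 20.4000, Mean Y = 36.4000
SD X = 15.409088, SD Y = 10.650822
Cov = 92.440000
r = 92.440000/(15.409088*10.650822) = 0.5632

r = 0.5632


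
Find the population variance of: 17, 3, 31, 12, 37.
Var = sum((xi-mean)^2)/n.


Mean = 20.0000
Squared deviations: 9.0000, 289.0000, 121.0000, 64.0000, 289.0000
Sum = 772.0000
Variance = 772.0000/5 = 154.4000

Variance = 154.4000


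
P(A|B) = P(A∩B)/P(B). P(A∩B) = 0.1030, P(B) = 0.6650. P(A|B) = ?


P(A|B) = 0.1030/0.6650 = 0.1549

P(A|B) = 0.1549


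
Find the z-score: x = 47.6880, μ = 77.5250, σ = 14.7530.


z = (47.6880 - 77.5250)/14.7530
= -29.8370/14.7530
= -2.0224

z = -2.0224


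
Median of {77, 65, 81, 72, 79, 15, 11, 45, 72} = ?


Sorted: 11, 15, 45, 65, 72, 72, 77, 79, 81
n = 9 (odd)
Middle value = 72

Median = 72


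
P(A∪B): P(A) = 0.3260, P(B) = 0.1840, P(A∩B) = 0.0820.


P(A∪B) = 0.3260 + 0.1840 - 0.0820
= 0.5100 - 0.0820
= 0.4280

P(A∪B) = 0.4280


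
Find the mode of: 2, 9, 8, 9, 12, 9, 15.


Frequencies: 2:1, 8:1, 9:3, 12:1, 15:1
Max frequency = 3
Mode = 9

Mode = 9


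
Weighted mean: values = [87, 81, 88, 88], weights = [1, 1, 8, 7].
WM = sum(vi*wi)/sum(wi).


Numerator = 87*1 + 81*1 + 88*8 + 88*7 = 1488
Denominator = 1 + 1 + 8 + 7 = 17
WM = 1488/17 = 87.5294

WM = 87.5294


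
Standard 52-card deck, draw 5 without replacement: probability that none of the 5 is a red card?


P(no red cards) = (26/52) × (25/51) × (24/50) × (23/49) × (22/48)
= 0.0253

P = 0.0253


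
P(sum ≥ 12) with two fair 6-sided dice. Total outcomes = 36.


Total outcomes = 6×6 = 36
Favorable (sum ≥ 12): 1
P = 1/36 = 0.0278

P = 0.0278


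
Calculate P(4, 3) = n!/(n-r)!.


P(4,3) = 4!/1!
= 24/1
= 24

P(4,3) = 24


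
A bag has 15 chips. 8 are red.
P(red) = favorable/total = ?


P = 8/15 = 0.5333

P = 0.5333


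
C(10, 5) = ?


C(10,5) = 10!/(5! × 5!)
= 3628800/(120 × 120)
= 252

C(10,5) = 252


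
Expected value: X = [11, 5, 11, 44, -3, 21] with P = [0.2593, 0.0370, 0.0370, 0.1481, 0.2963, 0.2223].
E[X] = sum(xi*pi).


E[X] = 11*0.2593 + 5*0.0370 + 11*0.0370 + 44*0.1481 - 3*0.2963 + 21*0.2223
= 2.8523 + 0.1850 + 0.4070 + 6.5164 - 0.8889 + 4.6683
= 13.7401

E[X] = 13.7401


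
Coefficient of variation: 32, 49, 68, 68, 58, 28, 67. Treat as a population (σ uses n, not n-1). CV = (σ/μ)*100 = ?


Mean = 52.8571
SD = 15.8243
CV = (15.8243/52.8571)*100 = 29.9378%

CV = 29.9378%


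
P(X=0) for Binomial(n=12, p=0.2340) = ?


C(12,0) = 1
p^0 = 1.000000
(1-p)^12 = 0.040808
P = 1 * 1.000000 * 0.040808 = 0.0408

P(X=0) = 0.0408


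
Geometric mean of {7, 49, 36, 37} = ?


Product = 7 × 49 × 36 × 37 = 456876
GM = 456876^(1/4) = 25.9986

GM = 25.9986


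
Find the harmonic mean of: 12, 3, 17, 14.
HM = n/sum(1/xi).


Sum of reciprocals = 1/12 + 1/3 + 1/17 + 1/14 = 0.546919
HM = 4/0.546919 = 7.3137

HM = 7.3137


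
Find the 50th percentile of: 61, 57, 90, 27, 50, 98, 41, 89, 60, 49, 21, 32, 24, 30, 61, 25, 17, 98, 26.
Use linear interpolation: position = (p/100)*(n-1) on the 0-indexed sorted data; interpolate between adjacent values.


Sorted: 17, 21, 24, 25, 26, 27, 30, 32, 41, 49, 50, 57, 60, 61, 61, 89, 90, 98, 98
n = 19
Index = 50/100 * 18 = 9.0000
Lower = data[9] = 49, Upper = data[10] = 50
P50 = 49 + 0*(1) = 49.0000

P50 = 49.0000


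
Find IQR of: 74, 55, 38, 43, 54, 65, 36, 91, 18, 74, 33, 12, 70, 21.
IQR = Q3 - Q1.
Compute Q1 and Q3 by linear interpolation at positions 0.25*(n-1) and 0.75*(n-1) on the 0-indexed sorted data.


Sorted: 12, 18, 21, 33, 36, 38, 43, 54, 55, 65, 70, 74, 74, 91
Q1 (25th %ile) = 33.7500
Q3 (75th %ile) = 68.7500
IQR = 68.7500 - 33.7500 = 35.0000

IQR = 35.0000


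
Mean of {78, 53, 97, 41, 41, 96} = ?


Sum = 78 + 53 + 97 + 41 + 41 + 96 = 406
n = 6
Mean = 406/6 = 67.6667

Mean = 67.6667


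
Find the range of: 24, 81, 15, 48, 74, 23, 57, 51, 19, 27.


Max = 81, Min = 15
Range = 81 - 15 = 66

Range = 66


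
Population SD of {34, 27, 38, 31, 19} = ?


Mean = 29.8000
Variance = 42.1600
SD = sqrt(42.1600) = 6.4931

SD = 6.4931


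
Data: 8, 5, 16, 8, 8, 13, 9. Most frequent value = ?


Frequencies: 5:1, 8:3, 9:1, 13:1, 16:1
Max frequency = 3
Mode = 8

Mode = 8


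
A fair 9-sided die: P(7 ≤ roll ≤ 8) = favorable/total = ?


Favorable outcomes (7 ≤ roll ≤ 8): 2
Total outcomes = 9
P = 2/9 = 0.2222

P = 0.2222


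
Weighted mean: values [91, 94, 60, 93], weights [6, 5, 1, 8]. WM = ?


Numerator = 91*6 + 94*5 + 60*1 + 93*8 = 1820
Denominator = 6 + 5 + 1 + 8 = 20
WM = 1820/20 = 91.0000

WM = 91.0000


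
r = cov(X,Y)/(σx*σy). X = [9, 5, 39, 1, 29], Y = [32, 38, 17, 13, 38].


Mean X = 16.6000, Mean Y = 27.6000
SD X = 14.772948, SD Y = 10.594338
Cov = -6.960000
r = -6.960000/(14.772948*10.594338) = -0.0445

r = -0.0445


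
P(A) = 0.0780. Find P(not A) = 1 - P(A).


P(not A) = 1 - 0.0780 = 0.9220

P(not A) = 0.9220


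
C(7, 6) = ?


C(7,6) = 7!/(6! × 1!)
= 5040/(720 × 1)
= 7

C(7,6) = 7


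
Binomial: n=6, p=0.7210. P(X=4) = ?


C(6,4) = 15
p^4 = 0.270235
(1-p)^2 = 0.077841
P = 15 * 0.270235 * 0.077841 = 0.3155

P(X=4) = 0.3155


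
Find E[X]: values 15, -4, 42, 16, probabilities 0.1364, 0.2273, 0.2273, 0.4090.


E[X] = 15*0.1364 - 4*0.2273 + 42*0.2273 + 16*0.4090
= 2.0460 - 0.9092 + 9.5466 + 6.5440
= 17.2274

E[X] = 17.2274


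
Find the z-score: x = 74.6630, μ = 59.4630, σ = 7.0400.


z = (74.6630 - 59.4630)/7.0400
= 15.2000/7.0400
= 2.1591

z = 2.1591


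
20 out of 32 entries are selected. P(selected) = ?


P = 20/32 = 0.6250

P = 0.6250


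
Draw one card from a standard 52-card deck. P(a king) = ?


4 kings in 52 cards
P = 4/52 = 0.0769

P = 0.0769


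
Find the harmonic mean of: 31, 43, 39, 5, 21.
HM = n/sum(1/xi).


Sum of reciprocals = 1/31 + 1/43 + 1/39 + 1/5 + 1/21 = 0.328774
HM = 5/0.328774 = 15.2080

HM = 15.2080


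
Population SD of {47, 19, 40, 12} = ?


Mean = 29.5000
Variance = 208.2500
SD = sqrt(208.2500) = 14.4309

SD = 14.4309


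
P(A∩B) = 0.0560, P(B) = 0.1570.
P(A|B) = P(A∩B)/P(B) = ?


P(A|B) = 0.0560/0.1570 = 0.3567

P(A|B) = 0.3567


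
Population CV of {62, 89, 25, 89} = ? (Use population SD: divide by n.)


Mean = 66.2500
SD = 26.2429
CV = (26.2429/66.2500)*100 = 39.6119%

CV = 39.6119%


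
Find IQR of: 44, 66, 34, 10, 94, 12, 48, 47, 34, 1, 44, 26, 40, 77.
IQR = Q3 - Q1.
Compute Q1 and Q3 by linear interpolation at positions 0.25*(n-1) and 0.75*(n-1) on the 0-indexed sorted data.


Sorted: 1, 10, 12, 26, 34, 34, 40, 44, 44, 47, 48, 66, 77, 94
Q1 (25th %ile) = 28.0000
Q3 (75th %ile) = 47.7500
IQR = 47.7500 - 28.0000 = 19.7500

IQR = 19.7500


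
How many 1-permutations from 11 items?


P(11,1) = 11!/10!
= 39916800/3628800
= 11

P(11,1) = 11


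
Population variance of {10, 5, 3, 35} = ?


Mean = 13.2500
Squared deviations: 10.5625, 68.0625, 105.0625, 473.0625
Sum = 656.7500
Variance = 656.7500/4 = 164.1875

Variance = 164.1875


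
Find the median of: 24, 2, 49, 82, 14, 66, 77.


Sorted: 2, 14, 24, 49, 66, 77, 82
n = 7 (odd)
Middle value = 49

Median = 49


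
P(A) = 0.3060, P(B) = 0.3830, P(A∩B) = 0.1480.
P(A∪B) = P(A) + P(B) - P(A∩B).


P(A∪B) = 0.3060 + 0.3830 - 0.1480
= 0.6890 - 0.1480
= 0.5410

P(A∪B) = 0.5410
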